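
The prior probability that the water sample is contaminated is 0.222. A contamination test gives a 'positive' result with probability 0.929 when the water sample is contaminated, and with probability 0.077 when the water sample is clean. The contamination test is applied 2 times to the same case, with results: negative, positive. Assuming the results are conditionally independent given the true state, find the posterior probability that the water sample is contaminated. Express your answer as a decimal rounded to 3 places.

Posterior P(H) ≈ 0.209

With H the event that the water sample is contaminated, the joint likelihood of the observed sequence is P(data|H) = 0.071·0.929 = 0.065959 and P(data|¬H) = 0.923·0.077 = 0.071071.
Bayes: P(H|data) = 0.222·0.065959 / (0.222·0.065959 + 0.778·0.071071) = 0.014643/0.069936 = 0.2094.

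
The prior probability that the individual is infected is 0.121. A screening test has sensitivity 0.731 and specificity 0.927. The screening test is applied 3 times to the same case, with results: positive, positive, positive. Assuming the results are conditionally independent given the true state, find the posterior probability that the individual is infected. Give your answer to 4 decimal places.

Posterior P(H) ≈ 0.9928

With H the event that the individual is infected, the joint likelihood of the observed sequence is P(data|H) = 0.731·0.731·0.731 = 0.39062 and P(data|¬H) = 0.073·0.073·0.073 = 0.00038902.
Bayes: P(H|data) = 0.121·0.39062 / (0.121·0.39062 + 0.879·0.00038902) = 0.047265/0.047607 = 0.9928.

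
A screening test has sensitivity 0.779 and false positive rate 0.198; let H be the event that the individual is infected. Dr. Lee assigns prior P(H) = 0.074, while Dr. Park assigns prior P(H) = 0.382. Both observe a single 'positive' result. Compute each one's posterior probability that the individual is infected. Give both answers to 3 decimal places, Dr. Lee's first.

Dr. Lee: 0.239; Dr. Park: 0.709

P('+'|H) = 0.779, P('+'|¬H) = 0.198.
Dr. Lee: numerator 0.779·0.074 = 0.057646; evidence = 0.057646+0.198·0.926 = 0.24099; posterior = 0.239.
Dr. Park: numerator 0.779·0.382 = 0.29758; evidence = 0.29758+0.198·0.618 = 0.41994; posterior = 0.709.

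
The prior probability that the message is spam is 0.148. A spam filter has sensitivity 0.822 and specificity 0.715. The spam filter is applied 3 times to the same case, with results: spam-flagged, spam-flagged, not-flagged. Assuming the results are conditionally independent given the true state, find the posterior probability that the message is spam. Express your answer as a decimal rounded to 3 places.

Posterior P(H) ≈ 0.265

Let H be the event that the message is spam; start with P(H) = 0.148. P('spam-flagged'|H) = 0.822, P('spam-flagged'|¬H) = 0.285.
Update on result 1 ('spam-flagged'): P(H) ← 0.822·0.1480 / (0.822·0.1480 + 0.285·0.8520) = 0.12166/0.36448 = 0.3338.
Update on result 2 ('spam-flagged'): P(H) ← 0.822·0.3338 / (0.822·0.3338 + 0.285·0.6662) = 0.27437/0.46424 = 0.5910.
Update on result 3 ('not-flagged'): P(H) ← 0.178·0.5910 / (0.178·0.5910 + 0.715·0.4090) = 0.10520/0.39763 = 0.2646.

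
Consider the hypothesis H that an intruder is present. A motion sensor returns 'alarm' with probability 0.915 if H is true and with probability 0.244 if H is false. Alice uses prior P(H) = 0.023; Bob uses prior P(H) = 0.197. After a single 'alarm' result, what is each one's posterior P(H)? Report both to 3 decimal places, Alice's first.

Alice: 0.081; Bob: 0.479

The likelihood ratio for an 'alarm' result is 0.915/0.244 = 3.7500.
Alice: prior odds 0.023/0.977 = 0.023541; posterior odds 0.088280; posterior probability 0.081.
Bob: prior odds 0.197/0.803 = 0.24533; posterior odds 0.91999; posterior probability 0.479.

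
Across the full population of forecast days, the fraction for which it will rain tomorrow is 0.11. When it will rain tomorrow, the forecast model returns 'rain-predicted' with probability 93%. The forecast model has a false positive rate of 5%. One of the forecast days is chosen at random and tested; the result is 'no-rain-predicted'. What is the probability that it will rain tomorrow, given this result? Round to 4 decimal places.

Let H be the event that it will rain tomorrow. P(H) = 0.11, so P(¬H) = 0.89. With E the 'no-rain-predicted' result, P(E|H) = 0.07 and P(E|¬H) = 0.95.
P(E) = 0.07·0.11 + 0.95·0.89 = 0.0077000 + 0.84550 = 0.85320.
By Bayes' theorem, P(H|E) = 0.0077000 / 0.85320 = 0.0090.

P(H | E) ≈ 0.0090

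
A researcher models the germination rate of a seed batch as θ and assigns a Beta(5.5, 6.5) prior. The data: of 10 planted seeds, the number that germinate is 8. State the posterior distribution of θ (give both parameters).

Posterior: Beta(13.5, 8.5)

Observing 8 successes and 2 failures updates Beta(5.5, 6.5) by adding the success and failure counts to the two shape parameters: α = 5.5+8 = 13.5, β = 6.5+2 = 8.5.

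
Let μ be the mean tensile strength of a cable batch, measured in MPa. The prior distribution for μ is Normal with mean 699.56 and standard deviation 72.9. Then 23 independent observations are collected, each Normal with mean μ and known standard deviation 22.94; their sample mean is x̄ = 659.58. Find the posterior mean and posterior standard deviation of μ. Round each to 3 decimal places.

With known σ, the Normal prior is conjugate. Weight on the data is w = (n/σ²)/(n/σ² + 1/τ₀²) = 0.0437060/(0.0437060+0.00018817) = 0.99571.
Posterior mean = w·x̄ + (1−w)·μ₀ = 0.99571·659.58 + 0.0042868·699.56 = 659.751. Posterior variance = 1/(0.0437060+0.00018817) = 22.7821, so SD = 4.773.

Posterior mean ≈ 659.751; posterior SD ≈ 4.773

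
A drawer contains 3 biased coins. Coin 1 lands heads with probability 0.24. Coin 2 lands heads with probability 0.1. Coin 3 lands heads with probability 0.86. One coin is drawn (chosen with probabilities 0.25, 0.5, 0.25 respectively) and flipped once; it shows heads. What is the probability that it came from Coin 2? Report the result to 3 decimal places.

Posterior probability ≈ 0.154

P(heads|C1) = 0.24; P(heads|C2) = 0.1; P(heads|C3) = 0.86.
Prior × likelihood for each source: 0.25·0.24=0.06000, 0.5·0.1=0.05000, 0.25·0.86=0.2150. Summing gives P(heads) = 0.32500.
P(Coin 2 | heads) = 0.05000 / 0.32500 = 0.154.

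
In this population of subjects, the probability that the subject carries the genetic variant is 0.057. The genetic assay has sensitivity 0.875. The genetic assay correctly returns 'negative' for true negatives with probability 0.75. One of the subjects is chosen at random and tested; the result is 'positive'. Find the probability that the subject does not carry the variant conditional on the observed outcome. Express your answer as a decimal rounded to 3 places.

P(¬H | E) ≈ 0.825

Let H be the event that the subject carries the genetic variant. P(H) = 0.057, so P(¬H) = 0.943. With E the 'positive' result, P(E|H) = 0.875 and P(E|¬H) = 0.25.
P(E) = 0.875·0.057 + 0.25·0.943 = 0.049875 + 0.23575 = 0.28563.
By Bayes' theorem, P(H|E) = 0.049875 / 0.28563 = 0.175. Hence P(¬H|E) = 1 − 0.175 = 0.825.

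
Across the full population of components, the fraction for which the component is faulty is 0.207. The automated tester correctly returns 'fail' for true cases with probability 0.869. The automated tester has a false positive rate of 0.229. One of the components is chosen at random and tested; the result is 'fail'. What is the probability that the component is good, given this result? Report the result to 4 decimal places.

Let H be the event that the component is faulty. P(H) = 0.207, so P(¬H) = 0.793. With E the 'fail' result, P(E|H) = 0.869 and P(E|¬H) = 0.229.
P(E) = 0.869·0.207 + 0.229·0.793 = 0.17988 + 0.18160 = 0.36148.
By Bayes' theorem, P(H|E) = 0.17988 / 0.36148 = 0.4976. Hence P(¬H|E) = 1 − 0.4976 = 0.5024.

P(¬H | E) ≈ 0.5024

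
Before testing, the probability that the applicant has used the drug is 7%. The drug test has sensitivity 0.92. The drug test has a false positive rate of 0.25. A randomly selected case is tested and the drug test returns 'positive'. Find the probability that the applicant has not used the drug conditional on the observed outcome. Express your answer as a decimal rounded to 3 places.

Let H be the event that the applicant has used the drug. P(H) = 0.07, so P(¬H) = 0.93. With E the 'positive' result, P(E|H) = 0.92 and P(E|¬H) = 0.25.
P(E) = 0.92·0.07 + 0.25·0.93 = 0.064400 + 0.23250 = 0.29690.
By Bayes' theorem, P(H|E) = 0.064400 / 0.29690 = 0.217. Hence P(¬H|E) = 1 − 0.217 = 0.783.

P(¬H | E) ≈ 0.783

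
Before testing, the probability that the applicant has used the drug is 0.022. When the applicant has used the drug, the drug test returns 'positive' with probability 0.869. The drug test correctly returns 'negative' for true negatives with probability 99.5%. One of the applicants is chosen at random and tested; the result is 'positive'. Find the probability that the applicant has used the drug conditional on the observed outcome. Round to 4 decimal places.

Write H for 'the applicant has used the drug'. Prior odds H:¬H = 0.022/0.978 = 0.022495. For the 'positive' outcome, the likelihood ratio is 0.869/0.005 = 173.80.
Posterior odds = 0.022495 × 173.80 = 3.9096, so P(H|E) = 3.9096/(1+3.9096) = 0.7963.

P(H | E) ≈ 0.7963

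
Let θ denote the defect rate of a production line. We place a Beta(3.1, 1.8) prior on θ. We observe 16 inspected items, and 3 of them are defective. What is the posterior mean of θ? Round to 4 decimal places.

Posterior mean ≈ 0.2919

The binomial likelihood is conjugate to the Beta prior: with 3 successes and 13 failures, the posterior is Beta(3.1+3, 1.8+13) = Beta(6.1, 14.8).
E[θ | data] = 6.1/(6.1+14.8) = 0.2919.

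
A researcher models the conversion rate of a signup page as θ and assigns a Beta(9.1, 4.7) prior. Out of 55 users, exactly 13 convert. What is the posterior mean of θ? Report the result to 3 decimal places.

Posterior mean ≈ 0.321

The binomial likelihood is conjugate to the Beta prior: with 13 successes and 42 failures, the posterior is Beta(9.1+13, 4.7+42) = Beta(22.1, 46.7).
Posterior mean = α/(α+β) = 22.1/68.8 = 0.321.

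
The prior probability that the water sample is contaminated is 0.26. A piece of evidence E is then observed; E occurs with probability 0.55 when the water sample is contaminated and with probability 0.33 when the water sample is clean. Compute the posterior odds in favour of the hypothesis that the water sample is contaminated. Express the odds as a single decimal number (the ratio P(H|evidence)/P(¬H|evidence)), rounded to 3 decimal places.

Prior odds = 0.26/(1−0.26) = 0.35135.
Likelihood ratio for E = 0.55/0.33 = 1.6667.
Posterior odds = prior odds × LR = 0.58559.

Posterior odds ≈ 0.586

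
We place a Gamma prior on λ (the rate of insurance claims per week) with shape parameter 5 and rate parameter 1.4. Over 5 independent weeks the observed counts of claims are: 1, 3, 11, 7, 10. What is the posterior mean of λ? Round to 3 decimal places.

Total count ∑xᵢ = 32 over n = 5 weeks.
Gamma is conjugate to the Poisson likelihood: posterior is Gamma(shape = 5+32 = 37, rate = 1.4+5 = 6.4).
E[λ | data] = 37/6.4 = 5.781.

Posterior mean ≈ 5.781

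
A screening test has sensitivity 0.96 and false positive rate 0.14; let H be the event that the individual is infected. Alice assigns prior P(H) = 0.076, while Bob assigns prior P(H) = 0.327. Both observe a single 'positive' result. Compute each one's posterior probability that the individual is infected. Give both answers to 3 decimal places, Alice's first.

P('+'|H) = 0.96, P('+'|¬H) = 0.14.
Alice: numerator 0.96·0.076 = 0.072960; evidence = 0.072960+0.14·0.924 = 0.20232; posterior = 0.361.
Bob: numerator 0.96·0.327 = 0.31392; evidence = 0.31392+0.14·0.673 = 0.40814; posterior = 0.769.

Alice: 0.361; Bob: 0.769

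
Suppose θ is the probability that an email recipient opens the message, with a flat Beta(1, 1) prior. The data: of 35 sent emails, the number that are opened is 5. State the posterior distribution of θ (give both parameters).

Observing 5 successes and 30 failures updates Beta(1, 1) by adding the success and failure counts to the two shape parameters: α = 1+5 = 6, β = 1+30 = 31.

Posterior: Beta(6, 31)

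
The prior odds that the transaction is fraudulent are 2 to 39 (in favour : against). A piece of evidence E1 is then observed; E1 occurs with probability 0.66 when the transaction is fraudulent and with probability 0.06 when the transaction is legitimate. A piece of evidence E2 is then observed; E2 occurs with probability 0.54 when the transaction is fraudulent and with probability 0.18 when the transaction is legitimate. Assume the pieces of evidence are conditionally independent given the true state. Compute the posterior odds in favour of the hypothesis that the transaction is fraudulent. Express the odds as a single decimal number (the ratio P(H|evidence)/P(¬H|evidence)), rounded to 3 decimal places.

Posterior odds ≈ 1.692

Prior odds = 2/39 = 0.051282.
Likelihood ratio for E1 = 0.66/0.06 = 11.000.
Likelihood ratio for E2 = 0.54/0.18 = 3.0000.
Posterior odds = prior odds × LR₁ × LR₂ = 1.6923.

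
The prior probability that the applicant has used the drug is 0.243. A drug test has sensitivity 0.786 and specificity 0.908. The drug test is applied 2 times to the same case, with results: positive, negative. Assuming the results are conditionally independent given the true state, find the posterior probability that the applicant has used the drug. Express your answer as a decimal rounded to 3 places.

Posterior P(H) ≈ 0.393

Let H be the event that the applicant has used the drug; start with P(H) = 0.243. P('positive'|H) = 0.786, P('positive'|¬H) = 0.092.
Update on result 1 ('positive'): P(H) ← 0.786·0.2430 / (0.786·0.2430 + 0.092·0.7570) = 0.19100/0.26064 = 0.7328.
Update on result 2 ('negative'): P(H) ← 0.214·0.7328 / (0.214·0.7328 + 0.908·0.2672) = 0.15682/0.39944 = 0.3926.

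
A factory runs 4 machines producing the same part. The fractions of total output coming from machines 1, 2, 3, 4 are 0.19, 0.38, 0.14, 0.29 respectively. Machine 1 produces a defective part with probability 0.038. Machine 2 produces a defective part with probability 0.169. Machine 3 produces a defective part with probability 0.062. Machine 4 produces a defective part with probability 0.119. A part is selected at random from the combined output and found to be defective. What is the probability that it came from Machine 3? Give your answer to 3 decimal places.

Posterior probability ≈ 0.076

P(defective|M1) = 0.038; P(defective|M2) = 0.169; P(defective|M3) = 0.062; P(defective|M4) = 0.119.
Prior × likelihood for each source: 0.19·0.038=0.007220, 0.38·0.169=0.06422, 0.14·0.062=0.008680, 0.29·0.119=0.03451. Summing gives P(defective) = 0.11463.
P(Machine 3 | defective) = 0.008680 / 0.11463 = 0.076.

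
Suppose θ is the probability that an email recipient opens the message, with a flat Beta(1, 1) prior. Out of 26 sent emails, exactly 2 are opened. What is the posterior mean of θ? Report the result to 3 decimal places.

The binomial likelihood is conjugate to the Beta prior: with 2 successes and 24 failures, the posterior is Beta(1+2, 1+24) = Beta(3, 25).
E[θ | data] = 3/(3+25) = 0.107.

Posterior mean ≈ 0.107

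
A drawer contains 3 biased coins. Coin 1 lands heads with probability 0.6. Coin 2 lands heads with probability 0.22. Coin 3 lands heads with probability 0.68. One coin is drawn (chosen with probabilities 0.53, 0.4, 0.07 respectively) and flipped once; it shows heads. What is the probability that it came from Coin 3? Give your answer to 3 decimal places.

P(heads|C1) = 0.6; P(heads|C2) = 0.22; P(heads|C3) = 0.68.
Prior × likelihood for each source: 0.53·0.6=0.3180, 0.4·0.22=0.08800, 0.07·0.68=0.04760. Summing gives P(heads) = 0.45360.
P(Coin 3 | heads) = 0.04760 / 0.45360 = 0.105.

Posterior probability ≈ 0.105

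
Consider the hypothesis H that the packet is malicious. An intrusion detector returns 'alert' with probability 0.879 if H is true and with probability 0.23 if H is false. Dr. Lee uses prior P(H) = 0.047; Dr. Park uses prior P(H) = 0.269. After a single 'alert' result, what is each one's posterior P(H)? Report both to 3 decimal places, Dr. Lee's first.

P('+'|H) = 0.879, P('+'|¬H) = 0.23.
Dr. Lee: numerator 0.879·0.047 = 0.041313; evidence = 0.041313+0.23·0.953 = 0.26050; posterior = 0.159.
Dr. Park: numerator 0.879·0.269 = 0.23645; evidence = 0.23645+0.23·0.731 = 0.40458; posterior = 0.584.

Dr. Lee: 0.159; Dr. Park: 0.584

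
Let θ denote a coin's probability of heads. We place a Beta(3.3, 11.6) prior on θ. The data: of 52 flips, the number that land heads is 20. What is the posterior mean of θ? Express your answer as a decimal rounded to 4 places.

Observing 20 successes and 32 failures updates Beta(3.3, 11.6) by adding the success and failure counts to the two shape parameters: α = 3.3+20 = 23.3, β = 11.6+32 = 43.6.
Posterior mean = α/(α+β) = 23.3/66.9 = 0.3483.

Posterior mean ≈ 0.3483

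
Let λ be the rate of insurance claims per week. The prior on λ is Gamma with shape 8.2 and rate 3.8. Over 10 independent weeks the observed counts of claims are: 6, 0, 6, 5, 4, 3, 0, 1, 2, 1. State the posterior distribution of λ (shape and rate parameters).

The Poisson likelihood adds the total count to the shape and the number of exposure periods to the rate. Here ∑xᵢ = 28 and n = 10, so shape 8.2→36.2 and rate 3.8→13.8.

Posterior: Gamma(shape=36.2, rate=13.8)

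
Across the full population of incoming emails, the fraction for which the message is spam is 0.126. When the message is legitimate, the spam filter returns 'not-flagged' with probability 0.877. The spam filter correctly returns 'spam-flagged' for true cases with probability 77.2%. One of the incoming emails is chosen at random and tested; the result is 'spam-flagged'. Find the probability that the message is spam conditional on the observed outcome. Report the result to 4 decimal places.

P(H | E) ≈ 0.4750

Write H for 'the message is spam'. Prior odds H:¬H = 0.126/0.874 = 0.14416. For the 'spam-flagged' outcome, the likelihood ratio is 0.772/0.123 = 6.2764.
Posterior odds = 0.14416 × 6.2764 = 0.90484, so P(H|E) = 0.90484/(1+0.90484) = 0.4750.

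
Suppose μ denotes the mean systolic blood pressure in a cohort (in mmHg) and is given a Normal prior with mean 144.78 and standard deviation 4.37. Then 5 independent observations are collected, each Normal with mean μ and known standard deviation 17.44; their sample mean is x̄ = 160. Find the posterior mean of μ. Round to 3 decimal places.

Posterior mean ≈ 148.416

With known σ, the Normal prior is conjugate. Weight on the data is w = (n/σ²)/(n/σ² + 1/τ₀²) = 0.0164391/(0.0164391+0.0523645) = 0.23893.
Posterior mean = w·x̄ + (1−w)·μ₀ = 0.23893·160 + 0.76107·144.78 = 148.416.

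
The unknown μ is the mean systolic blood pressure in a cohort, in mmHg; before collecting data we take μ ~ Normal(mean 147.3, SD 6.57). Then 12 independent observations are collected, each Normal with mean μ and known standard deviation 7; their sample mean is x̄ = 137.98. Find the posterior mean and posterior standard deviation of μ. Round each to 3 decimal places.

Posterior mean ≈ 138.785; posterior SD ≈ 1.931

Prior precision 1/τ₀² = 1/6.57² = 0.0231670; data precision n/σ² = 12/7² = 0.244898.
Posterior precision = 0.0231670 + 0.244898 = 0.268065, giving posterior SD = 1/√0.268065 = 1.931.
Posterior mean = (0.0231670·147.3 + 0.244898·137.98) / 0.268065 = 138.785.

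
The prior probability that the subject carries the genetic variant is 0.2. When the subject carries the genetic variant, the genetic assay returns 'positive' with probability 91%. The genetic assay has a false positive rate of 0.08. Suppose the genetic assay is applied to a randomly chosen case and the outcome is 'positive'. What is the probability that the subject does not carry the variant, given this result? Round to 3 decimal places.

P(¬H | E) ≈ 0.260

Let H be the event that the subject carries the genetic variant. P(H) = 0.2, so P(¬H) = 0.8. With E the 'positive' result, P(E|H) = 0.91 and P(E|¬H) = 0.08.
P(E) = 0.91·0.2 + 0.08·0.8 = 0.18200 + 0.064000 = 0.24600.
By Bayes' theorem, P(H|E) = 0.18200 / 0.24600 = 0.740. Hence P(¬H|E) = 1 − 0.740 = 0.260.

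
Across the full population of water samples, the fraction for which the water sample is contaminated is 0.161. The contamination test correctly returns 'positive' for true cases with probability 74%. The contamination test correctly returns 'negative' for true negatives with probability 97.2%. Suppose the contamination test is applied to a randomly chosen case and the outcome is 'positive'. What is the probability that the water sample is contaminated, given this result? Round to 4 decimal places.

Write H for 'the water sample is contaminated'. Prior odds H:¬H = 0.161/0.839 = 0.19190. For the 'positive' outcome, the likelihood ratio is 0.74/0.028 = 26.429.
Posterior odds = 0.19190 × 26.429 = 5.0715, so P(H|E) = 5.0715/(1+5.0715) = 0.8353.

P(H | E) ≈ 0.8353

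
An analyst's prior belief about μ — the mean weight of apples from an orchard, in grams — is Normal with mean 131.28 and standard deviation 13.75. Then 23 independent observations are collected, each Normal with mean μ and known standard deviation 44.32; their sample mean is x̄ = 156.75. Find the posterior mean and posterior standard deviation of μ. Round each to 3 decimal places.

With known σ, the Normal prior is conjugate. Weight on the data is w = (n/σ²)/(n/σ² + 1/τ₀²) = 0.0117092/(0.0117092+0.00528926) = 0.68884.
Posterior mean = w·x̄ + (1−w)·μ₀ = 0.68884·156.75 + 0.31116·131.28 = 148.825. Posterior variance = 1/(0.0117092+0.00528926) = 58.8288, so SD = 7.670.

Posterior mean ≈ 148.825; posterior SD ≈ 7.670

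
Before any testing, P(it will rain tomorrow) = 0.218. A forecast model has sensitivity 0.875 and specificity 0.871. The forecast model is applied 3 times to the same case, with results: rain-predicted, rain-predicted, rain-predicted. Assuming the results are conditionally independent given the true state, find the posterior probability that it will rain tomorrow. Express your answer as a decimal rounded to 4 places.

Posterior P(H) ≈ 0.9886

Let H be the event that it will rain tomorrow; start with P(H) = 0.218. P('rain-predicted'|H) = 0.875, P('rain-predicted'|¬H) = 0.129.
Update on result 1 ('rain-predicted'): P(H) ← 0.875·0.2180 / (0.875·0.2180 + 0.129·0.7820) = 0.19075/0.29163 = 0.6541.
Update on result 2 ('rain-predicted'): P(H) ← 0.875·0.6541 / (0.875·0.6541 + 0.129·0.3459) = 0.57233/0.61695 = 0.9277.
Update on result 3 ('rain-predicted'): P(H) ← 0.875·0.9277 / (0.875·0.9277 + 0.129·0.0723) = 0.81171/0.82104 = 0.9886.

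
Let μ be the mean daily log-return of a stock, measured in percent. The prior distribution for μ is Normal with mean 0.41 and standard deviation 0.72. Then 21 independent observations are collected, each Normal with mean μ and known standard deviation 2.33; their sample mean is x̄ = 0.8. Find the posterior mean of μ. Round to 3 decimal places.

Posterior mean ≈ 0.670

Prior precision 1/τ₀² = 1/0.72² = 1.92901; data precision n/σ² = 21/2.33² = 3.86819.
Posterior precision = 1.92901 + 3.86819 = 5.79720.
Posterior mean = (1.92901·0.41 + 3.86819·0.8) / 5.79720 = 0.670.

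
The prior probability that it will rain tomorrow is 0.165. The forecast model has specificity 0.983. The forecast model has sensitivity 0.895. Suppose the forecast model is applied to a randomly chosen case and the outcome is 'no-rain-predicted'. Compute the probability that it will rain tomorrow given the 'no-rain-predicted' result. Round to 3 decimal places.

P(H | E) ≈ 0.021

Let H be the event that it will rain tomorrow. P(H) = 0.165, so P(¬H) = 0.835. With E the 'no-rain-predicted' result, P(E|H) = 0.105 and P(E|¬H) = 0.983.
P(E) = 0.105·0.165 + 0.983·0.835 = 0.017325 + 0.82081 = 0.83813.
By Bayes' theorem, P(H|E) = 0.017325 / 0.83813 = 0.021.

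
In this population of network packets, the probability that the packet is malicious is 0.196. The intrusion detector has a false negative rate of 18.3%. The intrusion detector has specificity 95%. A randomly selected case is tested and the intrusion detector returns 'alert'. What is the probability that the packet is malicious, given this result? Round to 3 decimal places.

Let H be the event that the packet is malicious. P(H) = 0.196, so P(¬H) = 0.804. With E the 'alert' result, P(E|H) = 0.817 and P(E|¬H) = 0.05.
P(E) = 0.817·0.196 + 0.05·0.804 = 0.16013 + 0.040200 = 0.20033.
By Bayes' theorem, P(H|E) = 0.16013 / 0.20033 = 0.799.

P(H | E) ≈ 0.799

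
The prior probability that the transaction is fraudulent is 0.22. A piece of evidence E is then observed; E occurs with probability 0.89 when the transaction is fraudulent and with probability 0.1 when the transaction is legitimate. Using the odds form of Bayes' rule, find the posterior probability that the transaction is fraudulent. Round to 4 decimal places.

Prior odds = 0.22/(1−0.22) = 0.28205.
Likelihood ratio for E = 0.89/0.1 = 8.9000.
Posterior odds = prior odds × LR = 2.5103.
Posterior probability = odds/(1+odds) = 2.5103/3.5103 = 0.7151.

Posterior probability ≈ 0.7151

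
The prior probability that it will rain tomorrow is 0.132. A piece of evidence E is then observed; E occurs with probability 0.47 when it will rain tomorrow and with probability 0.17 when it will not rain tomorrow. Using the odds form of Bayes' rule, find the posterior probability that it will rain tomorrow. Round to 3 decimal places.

Prior odds = 0.132/(1−0.132) = 0.15207.
Likelihood ratio for E = 0.47/0.17 = 2.7647.
Posterior odds = prior odds × LR = 0.42044.
Posterior probability = odds/(1+odds) = 0.42044/1.4204 = 0.296.

Posterior probability ≈ 0.296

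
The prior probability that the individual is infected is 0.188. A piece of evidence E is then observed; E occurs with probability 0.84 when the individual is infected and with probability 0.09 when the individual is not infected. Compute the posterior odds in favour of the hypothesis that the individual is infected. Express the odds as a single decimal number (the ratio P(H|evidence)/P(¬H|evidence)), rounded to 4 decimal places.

Prior odds = 0.188/(1−0.188) = 0.23153.
Likelihood ratio for E = 0.84/0.09 = 9.3333.
Posterior odds = prior odds × LR = 2.1609.

Posterior odds ≈ 2.1609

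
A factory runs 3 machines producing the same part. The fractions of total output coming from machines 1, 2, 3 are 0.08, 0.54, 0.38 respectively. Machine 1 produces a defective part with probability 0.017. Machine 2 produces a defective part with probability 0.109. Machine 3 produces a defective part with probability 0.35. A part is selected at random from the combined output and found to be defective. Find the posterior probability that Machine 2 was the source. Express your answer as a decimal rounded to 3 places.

P(defective|M1) = 0.017; P(defective|M2) = 0.109; P(defective|M3) = 0.35.
Prior × likelihood for each source: 0.08·0.017=0.001360, 0.54·0.109=0.05886, 0.38·0.35=0.1330. Summing gives P(defective) = 0.19322.
P(Machine 2 | defective) = 0.05886 / 0.19322 = 0.305.

Posterior probability ≈ 0.305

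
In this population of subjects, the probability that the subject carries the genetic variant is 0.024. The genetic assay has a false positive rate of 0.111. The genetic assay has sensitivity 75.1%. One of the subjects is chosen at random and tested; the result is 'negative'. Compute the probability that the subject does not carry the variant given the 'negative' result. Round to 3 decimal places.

P(¬H | E) ≈ 0.993

Write H for 'the subject carries the genetic variant'. Prior odds H:¬H = 0.024/0.976 = 0.024590. For the 'negative' outcome, the likelihood ratio is 0.249/0.889 = 0.28009.
Posterior odds = 0.024590 × 0.28009 = 0.0068875, so P(H|E) = 0.0068875/(1+0.0068875) = 0.007. Then P(¬H|E) = 1 − 0.007 = 0.993.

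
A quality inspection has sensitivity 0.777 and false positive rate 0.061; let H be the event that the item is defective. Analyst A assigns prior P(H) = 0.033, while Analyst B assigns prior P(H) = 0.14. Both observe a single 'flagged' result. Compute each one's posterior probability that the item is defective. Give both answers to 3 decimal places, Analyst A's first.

Analyst A: 0.303; Analyst B: 0.675

P('+'|H) = 0.777, P('+'|¬H) = 0.061.
Analyst A: numerator 0.777·0.033 = 0.025641; evidence = 0.025641+0.061·0.967 = 0.084628; posterior = 0.303.
Analyst B: numerator 0.777·0.14 = 0.10878; evidence = 0.10878+0.061·0.86 = 0.16124; posterior = 0.675.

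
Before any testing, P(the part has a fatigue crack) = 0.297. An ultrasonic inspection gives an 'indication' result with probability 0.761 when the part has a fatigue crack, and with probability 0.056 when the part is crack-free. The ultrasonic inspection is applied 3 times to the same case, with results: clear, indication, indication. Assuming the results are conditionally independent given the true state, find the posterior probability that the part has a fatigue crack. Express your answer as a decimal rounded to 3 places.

Posterior P(H) ≈ 0.952

With H the event that the part has a fatigue crack, the joint likelihood of the observed sequence is P(data|H) = 0.239·0.761·0.761 = 0.13841 and P(data|¬H) = 0.944·0.056·0.056 = 0.0029604.
Bayes: P(H|data) = 0.297·0.13841 / (0.297·0.13841 + 0.703·0.0029604) = 0.041108/0.043189 = 0.9518.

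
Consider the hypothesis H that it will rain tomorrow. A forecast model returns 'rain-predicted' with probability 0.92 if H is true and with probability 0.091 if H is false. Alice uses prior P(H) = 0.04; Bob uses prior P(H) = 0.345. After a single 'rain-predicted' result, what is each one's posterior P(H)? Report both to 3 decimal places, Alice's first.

Alice: 0.296; Bob: 0.842

P('+'|H) = 0.92, P('+'|¬H) = 0.091.
Alice: numerator 0.92·0.04 = 0.036800; evidence = 0.036800+0.091·0.96 = 0.12416; posterior = 0.296.
Bob: numerator 0.92·0.345 = 0.31740; evidence = 0.31740+0.091·0.655 = 0.37701; posterior = 0.842.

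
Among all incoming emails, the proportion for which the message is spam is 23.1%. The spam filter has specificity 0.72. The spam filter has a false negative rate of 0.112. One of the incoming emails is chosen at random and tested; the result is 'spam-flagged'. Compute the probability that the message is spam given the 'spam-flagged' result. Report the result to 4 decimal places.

Let H be the event that the message is spam. P(H) = 0.231, so P(¬H) = 0.769. With E the 'spam-flagged' result, P(E|H) = 0.888 and P(E|¬H) = 0.28.
P(E) = 0.888·0.231 + 0.28·0.769 = 0.20513 + 0.21532 = 0.42045.
By Bayes' theorem, P(H|E) = 0.20513 / 0.42045 = 0.4879.

P(H | E) ≈ 0.4879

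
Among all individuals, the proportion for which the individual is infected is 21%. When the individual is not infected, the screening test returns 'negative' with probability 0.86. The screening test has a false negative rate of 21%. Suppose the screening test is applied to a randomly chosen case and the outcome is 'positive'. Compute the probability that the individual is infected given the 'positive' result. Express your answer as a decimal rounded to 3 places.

Let H be the event that the individual is infected. P(H) = 0.21, so P(¬H) = 0.79. With E the 'positive' result, P(E|H) = 0.79 and P(E|¬H) = 0.14.
P(E) = 0.79·0.21 + 0.14·0.79 = 0.16590 + 0.11060 = 0.27650.
By Bayes' theorem, P(H|E) = 0.16590 / 0.27650 = 0.600.

P(H | E) ≈ 0.600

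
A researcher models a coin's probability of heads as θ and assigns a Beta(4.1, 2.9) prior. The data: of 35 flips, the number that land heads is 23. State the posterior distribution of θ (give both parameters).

Observing 23 successes and 12 failures updates Beta(4.1, 2.9) by adding the success and failure counts to the two shape parameters: α = 4.1+23 = 27.1, β = 2.9+12 = 14.9.

Posterior: Beta(27.1, 14.9)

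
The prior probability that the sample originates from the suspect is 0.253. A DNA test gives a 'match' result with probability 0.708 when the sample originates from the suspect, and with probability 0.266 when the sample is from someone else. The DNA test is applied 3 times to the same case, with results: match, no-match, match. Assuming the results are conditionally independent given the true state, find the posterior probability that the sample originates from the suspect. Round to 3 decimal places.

With H the event that the sample originates from the suspect, the joint likelihood of the observed sequence is P(data|H) = 0.708·0.292·0.708 = 0.14637 and P(data|¬H) = 0.266·0.734·0.266 = 0.051935.
Bayes: P(H|data) = 0.253·0.14637 / (0.253·0.14637 + 0.747·0.051935) = 0.037031/0.075827 = 0.4884.

Posterior P(H) ≈ 0.488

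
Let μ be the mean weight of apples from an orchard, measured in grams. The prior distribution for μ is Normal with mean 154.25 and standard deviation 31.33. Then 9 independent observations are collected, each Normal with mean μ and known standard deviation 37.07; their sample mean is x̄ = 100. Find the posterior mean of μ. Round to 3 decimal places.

With known σ, the Normal prior is conjugate. Weight on the data is w = (n/σ²)/(n/σ² + 1/τ₀²) = 0.00654934/(0.00654934+0.00101878) = 0.86539.
Posterior mean = w·x̄ + (1−w)·μ₀ = 0.86539·100 + 0.13461·154.25 = 107.303.

Posterior mean ≈ 107.303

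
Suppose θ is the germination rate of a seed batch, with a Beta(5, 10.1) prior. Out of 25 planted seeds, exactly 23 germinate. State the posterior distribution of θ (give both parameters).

The binomial likelihood is conjugate to the Beta prior: with 23 successes and 2 failures, the posterior is Beta(5+23, 10.1+2) = Beta(28, 12.1).

Posterior: Beta(28, 12.1)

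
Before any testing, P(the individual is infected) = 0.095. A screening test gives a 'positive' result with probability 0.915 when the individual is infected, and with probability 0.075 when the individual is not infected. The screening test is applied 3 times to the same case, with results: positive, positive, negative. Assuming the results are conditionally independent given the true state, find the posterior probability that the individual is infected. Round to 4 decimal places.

Let H be the event that the individual is infected; start with P(H) = 0.095. P('positive'|H) = 0.915, P('positive'|¬H) = 0.075.
Update on result 1 ('positive'): P(H) ← 0.915·0.0950 / (0.915·0.0950 + 0.075·0.9050) = 0.086925/0.15480 = 0.5615.
Update on result 2 ('positive'): P(H) ← 0.915·0.5615 / (0.915·0.5615 + 0.075·0.4385) = 0.51380/0.54669 = 0.9398.
Update on result 3 ('negative'): P(H) ← 0.085·0.9398 / (0.085·0.9398 + 0.925·0.0602) = 0.079887/0.13553 = 0.5894.

Posterior P(H) ≈ 0.5894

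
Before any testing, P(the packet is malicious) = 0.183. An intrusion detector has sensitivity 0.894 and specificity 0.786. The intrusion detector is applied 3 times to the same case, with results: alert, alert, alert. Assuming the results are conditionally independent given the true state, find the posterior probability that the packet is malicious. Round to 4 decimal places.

Let H be the event that the packet is malicious; start with P(H) = 0.183. P('alert'|H) = 0.894, P('alert'|¬H) = 0.214.
Update on result 1 ('alert'): P(H) ← 0.894·0.1830 / (0.894·0.1830 + 0.214·0.8170) = 0.16360/0.33844 = 0.4834.
Update on result 2 ('alert'): P(H) ← 0.894·0.4834 / (0.894·0.4834 + 0.214·0.5166) = 0.43216/0.54271 = 0.7963.
Update on result 3 ('alert'): P(H) ← 0.894·0.7963 / (0.894·0.7963 + 0.214·0.2037) = 0.71189/0.75548 = 0.9423.

Posterior P(H) ≈ 0.9423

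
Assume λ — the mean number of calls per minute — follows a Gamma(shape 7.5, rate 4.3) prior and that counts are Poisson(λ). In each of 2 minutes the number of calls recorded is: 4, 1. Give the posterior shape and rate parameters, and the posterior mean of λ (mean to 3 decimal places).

Posterior: Gamma(shape=12.5, rate=6.3); mean ≈ 1.984

The Poisson likelihood adds the total count to the shape and the number of exposure periods to the rate. Here ∑xᵢ = 5 and n = 2, so shape 7.5→12.5 and rate 4.3→6.3.
Posterior mean = shape/rate = 12.5/6.3 = 1.984.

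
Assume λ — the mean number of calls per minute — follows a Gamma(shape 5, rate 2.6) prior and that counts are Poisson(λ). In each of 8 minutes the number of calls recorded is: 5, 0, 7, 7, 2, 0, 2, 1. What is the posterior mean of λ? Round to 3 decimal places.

Total count ∑xᵢ = 24 over n = 8 minutes.
Gamma is conjugate to the Poisson likelihood: posterior is Gamma(shape = 5+24 = 29, rate = 2.6+8 = 10.6).
E[λ | data] = 29/10.6 = 2.736.

Posterior mean ≈ 2.736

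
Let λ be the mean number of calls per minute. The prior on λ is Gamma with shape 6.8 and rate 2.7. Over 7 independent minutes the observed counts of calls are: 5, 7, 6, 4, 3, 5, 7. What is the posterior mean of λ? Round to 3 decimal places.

The Poisson likelihood adds the total count to the shape and the number of exposure periods to the rate. Here ∑xᵢ = 37 and n = 7, so shape 6.8→43.8 and rate 2.7→9.7.
Posterior mean = shape/rate = 43.8/9.7 = 4.515.

Posterior mean ≈ 4.515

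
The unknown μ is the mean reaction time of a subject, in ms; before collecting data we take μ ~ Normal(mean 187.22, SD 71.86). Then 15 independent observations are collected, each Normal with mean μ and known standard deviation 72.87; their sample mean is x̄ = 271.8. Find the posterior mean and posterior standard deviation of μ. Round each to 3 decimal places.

Posterior mean ≈ 266.374; posterior SD ≈ 18.201

With known σ, the Normal prior is conjugate. Weight on the data is w = (n/σ²)/(n/σ² + 1/τ₀²) = 0.00282484/(0.00282484+0.00019365) = 0.93584.
Posterior mean = w·x̄ + (1−w)·μ₀ = 0.93584·271.8 + 0.064156·187.22 = 266.374. Posterior variance = 1/(0.00282484+0.00019365) = 331.291, so SD = 18.201.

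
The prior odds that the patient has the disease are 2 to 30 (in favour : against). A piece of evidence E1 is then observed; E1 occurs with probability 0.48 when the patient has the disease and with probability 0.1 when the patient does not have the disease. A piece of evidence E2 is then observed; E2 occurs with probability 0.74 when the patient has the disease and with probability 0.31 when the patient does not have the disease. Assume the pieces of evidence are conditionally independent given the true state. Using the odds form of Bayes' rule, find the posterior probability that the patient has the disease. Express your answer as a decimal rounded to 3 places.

Prior odds = 2/30 = 0.066667. In log-odds, ln(0.066667) = -2.7081.
Add log likelihood ratios: ln(4.8000) + ln(2.3871) = 2.4387.
Posterior log-odds = -0.26936, so posterior odds = exp(-0.26936) = 0.76387. Converting, P(H|E) = 0.76387/1.7639 = 0.433.

Posterior probability ≈ 0.433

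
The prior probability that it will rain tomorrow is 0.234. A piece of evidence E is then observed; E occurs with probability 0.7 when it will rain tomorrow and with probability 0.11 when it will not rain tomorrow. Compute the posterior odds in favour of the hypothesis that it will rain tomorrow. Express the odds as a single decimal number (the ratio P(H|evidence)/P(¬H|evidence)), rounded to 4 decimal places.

Prior odds = 0.234/(1−0.234) = 0.30548.
Likelihood ratio for E = 0.7/0.11 = 6.3636.
Posterior odds = prior odds × LR = 1.9440.

Posterior odds ≈ 1.9440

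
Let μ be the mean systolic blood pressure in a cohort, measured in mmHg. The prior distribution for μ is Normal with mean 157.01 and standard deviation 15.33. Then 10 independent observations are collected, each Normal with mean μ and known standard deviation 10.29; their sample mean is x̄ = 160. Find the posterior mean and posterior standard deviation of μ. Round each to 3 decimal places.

Prior precision 1/τ₀² = 1/15.33² = 0.00425516; data precision n/σ² = 10/10.29² = 0.0944429.
Posterior precision = 0.00425516 + 0.0944429 = 0.0986980, giving posterior SD = 1/√0.0986980 = 3.183.
Posterior mean = (0.00425516·157.01 + 0.0944429·160) / 0.0986980 = 159.871.

Posterior mean ≈ 159.871; posterior SD ≈ 3.183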